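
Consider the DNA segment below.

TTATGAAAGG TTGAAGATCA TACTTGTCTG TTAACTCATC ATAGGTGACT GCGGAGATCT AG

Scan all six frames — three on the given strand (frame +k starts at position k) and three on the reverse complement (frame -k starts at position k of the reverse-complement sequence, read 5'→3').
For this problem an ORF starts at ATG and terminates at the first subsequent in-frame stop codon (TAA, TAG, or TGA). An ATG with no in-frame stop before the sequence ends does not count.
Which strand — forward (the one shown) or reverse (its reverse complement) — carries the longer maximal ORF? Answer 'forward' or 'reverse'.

reverse

Reverse complement (5'→3'): CTAGATCTCCGCAGTCACCTATGATGAGTTAACAGACAAGTATGATCTTCAACCTTTCATAA
Frame +1: TTA TGA AAG GTT GAA GAT CAT ACT TGT CTG TTA ACT CAT CAT AGG TGA CTG CGG AGA TCT — no ATG→stop ORF.
Frame +2: TAT GAA AGG TTG AAG ATC ATA CTT GTC TGT TAA CTC ATC ATA GGT GAC TGC GGA GAT CTA — no ATG→stop ORF.
Frame +3: ATG AAA GGT TGA AGA TCA TAC TTG TCT GTT AAC TCA TCA TAG GTG ACT GCG GAG ATC TAG — ATG at 3, stop TGA at 12 → 12 nt.
Frame -1: CTA GAT CTC CGC AGT CAC CTA TGA TGA GTT AAC AGA CAA GTA TGA TCT TCA ACC TTT CAT — no ATG→stop ORF.
Frame -2: TAG ATC TCC GCA GTC ACC TAT GAT GAG TTA ACA GAC AAG TAT GAT CTT CAA CCT TTC ATA — no ATG→stop ORF.
Frame -3: AGA TCT CCG CAG TCA CCT ATG ATG AGT TAA CAG ACA AGT ATG ATC TTC AAC CTT TCA TAA — ATG at 21, stop TAA at 30 → 12 nt; ATG at 24, stop TAA at 30 → 9 nt; ATG at 42, stop TAA at 60 → 21 nt.
Forward-strand max 12 nt; reverse-strand max 21 nt. The reverse strand has the longer ORF.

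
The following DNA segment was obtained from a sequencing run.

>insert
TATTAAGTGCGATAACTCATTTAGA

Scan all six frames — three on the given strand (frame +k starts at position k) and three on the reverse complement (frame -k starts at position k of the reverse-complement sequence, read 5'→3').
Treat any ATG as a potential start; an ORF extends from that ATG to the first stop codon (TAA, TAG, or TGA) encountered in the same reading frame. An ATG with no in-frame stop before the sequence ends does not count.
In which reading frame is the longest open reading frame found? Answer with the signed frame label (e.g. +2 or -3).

-3

Reverse complement (5'→3'): TCTAAATGAGTTATCGCACTTAATA
Frame +1: TAT TAA GTG CGA TAA CTC ATT TAG — no ATG→stop ORF.
Frame +2: ATT AAG TGC GAT AAC TCA TTT AGA — no ATG→stop ORF.
Frame +3: TTA AGT GCG ATA ACT CAT TTA — no ATG→stop ORF.
Frame -1: TCT AAA TGA GTT ATC GCA CTT AAT — no ATG→stop ORF.
Frame -2: CTA AAT GAG TTA TCG CAC TTA ATA — no ATG→stop ORF.
Frame -3: TAA ATG AGT TAT CGC ACT TAA — ATG at 6, stop TAA at 21 → 18 nt.
Longest ORF is 18 nt in frame -3 (positions 6–23).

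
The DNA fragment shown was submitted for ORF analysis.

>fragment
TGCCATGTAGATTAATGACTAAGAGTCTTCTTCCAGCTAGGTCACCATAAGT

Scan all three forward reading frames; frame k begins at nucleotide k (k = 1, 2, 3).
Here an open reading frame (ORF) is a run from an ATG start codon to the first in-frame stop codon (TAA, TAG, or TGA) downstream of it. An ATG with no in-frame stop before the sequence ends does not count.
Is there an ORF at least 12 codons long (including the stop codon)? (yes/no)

yes

Frame 1: TGC CAT GTA GAT TAA TGA CTA AGA GTC TTC TTC CAG CTA GGT CAC CAT AAG — no ATG→stop ORF.
Frame 2: GCC ATG TAG ATT AAT GAC TAA GAG TCT TCT TCC AGC TAG GTC ACC ATA AGT — ATG at 5, stop TAG at 8 → 6 nt.
Frame 3: CCA TGT AGA TTA ATG ACT AAG AGT CTT CTT CCA GCT AGG TCA CCA TAA — ATG at 15, stop TAA at 48 → 36 nt.
Frame 3 has an ORF of 12 codons (positions 15–50) ≥ 12, so yes.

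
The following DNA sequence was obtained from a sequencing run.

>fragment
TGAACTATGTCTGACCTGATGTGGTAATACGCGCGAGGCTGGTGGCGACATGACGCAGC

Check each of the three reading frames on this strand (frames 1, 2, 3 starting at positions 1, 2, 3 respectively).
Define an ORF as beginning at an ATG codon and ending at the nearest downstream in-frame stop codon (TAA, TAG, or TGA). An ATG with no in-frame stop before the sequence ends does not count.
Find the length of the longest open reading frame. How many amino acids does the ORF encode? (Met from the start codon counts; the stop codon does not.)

Frame 1: TGA ACT ATG TCT GAC CTG ATG TGG TAA TAC GCG CGA GGC TGG TGG CGA CAT GAC GCA — ATG at 7, stop TAA at 25 → 21 nt; ATG at 19, stop TAA at 25 → 9 nt.
Frame 2: GAA CTA TGT CTG ACC TGA TGT GGT AAT ACG CGC GAG GCT GGT GGC GAC ATG ACG CAG — no ATG→stop ORF.
Frame 3: AAC TAT GTC TGA CCT GAT GTG GTA ATA CGC GCG AGG CTG GTG GCG ACA TGA CGC AGC — no ATG→stop ORF.
Longest: frame 1, positions 7–27, 21 nt = 7 codons = 6 aa. → 6 amino acids.

6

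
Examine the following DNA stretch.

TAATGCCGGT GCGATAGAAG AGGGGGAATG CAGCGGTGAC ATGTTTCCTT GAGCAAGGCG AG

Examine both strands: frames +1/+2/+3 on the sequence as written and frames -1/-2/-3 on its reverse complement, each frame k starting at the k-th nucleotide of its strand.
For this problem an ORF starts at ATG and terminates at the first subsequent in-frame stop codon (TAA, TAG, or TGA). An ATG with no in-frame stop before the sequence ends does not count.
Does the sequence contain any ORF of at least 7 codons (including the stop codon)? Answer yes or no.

Reverse complement (5'→3'): CTCGCCTTGCTCAAGGAAACATGTCACCGCTGCATTCCCCCTCTTCTATCGCACCGGCATTA
Frame +1: TAA TGC CGG TGC GAT AGA AGA GGG GGA ATG CAG CGG TGA CAT GTT TCC TTG AGC AAG GCG — ATG at 28, stop TGA at 37 → 12 nt.
Frame +2: AAT GCC GGT GCG ATA GAA GAG GGG GAA TGC AGC GGT GAC ATG TTT CCT TGA GCA AGG CGA — ATG at 41, stop TGA at 50 → 12 nt.
Frame +3: ATG CCG GTG CGA TAG AAG AGG GGG AAT GCA GCG GTG ACA TGT TTC CTT GAG CAA GGC GAG — ATG at 3, stop TAG at 15 → 15 nt.
Frame -1: CTC GCC TTG CTC AAG GAA ACA TGT CAC CGC TGC ATT CCC CCT CTT CTA TCG CAC CGG CAT — no ATG→stop ORF.
Frame -2: TCG CCT TGC TCA AGG AAA CAT GTC ACC GCT GCA TTC CCC CTC TTC TAT CGC ACC GGC ATT — no ATG→stop ORF.
Frame -3: CGC CTT GCT CAA GGA AAC ATG TCA CCG CTG CAT TCC CCC TCT TCT ATC GCA CCG GCA TTA — no ATG→stop ORF.
Largest ORF found is 5 codons < 7, so no.

no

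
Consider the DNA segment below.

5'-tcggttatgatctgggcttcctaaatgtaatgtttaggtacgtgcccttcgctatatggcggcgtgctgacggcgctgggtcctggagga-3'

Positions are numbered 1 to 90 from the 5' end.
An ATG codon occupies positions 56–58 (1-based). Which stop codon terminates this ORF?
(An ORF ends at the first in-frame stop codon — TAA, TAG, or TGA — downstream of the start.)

TGA

Codons from position 56: ATG (56–58), GCG (59–61), GCG (62–64), TGC (65–67), TGA (68–70).
The first in-frame stop codon is TGA.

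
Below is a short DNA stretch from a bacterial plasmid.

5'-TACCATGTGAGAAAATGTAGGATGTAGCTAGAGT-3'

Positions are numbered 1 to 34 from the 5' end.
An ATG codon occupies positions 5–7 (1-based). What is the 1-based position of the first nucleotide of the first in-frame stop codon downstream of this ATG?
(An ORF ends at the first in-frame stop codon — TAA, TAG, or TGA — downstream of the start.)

Codons from position 5: ATG (5–7), TGA (8–10).
TGA is a stop codon; it begins at position 8.

8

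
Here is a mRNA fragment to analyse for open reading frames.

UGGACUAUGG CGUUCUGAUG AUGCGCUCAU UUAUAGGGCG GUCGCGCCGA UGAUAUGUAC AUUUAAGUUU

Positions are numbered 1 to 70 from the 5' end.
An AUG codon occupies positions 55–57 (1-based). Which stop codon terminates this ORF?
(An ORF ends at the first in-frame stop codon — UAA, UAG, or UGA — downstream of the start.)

UAA

Codons from position 55: AUG (55–57), UAC (58–60), AUU (61–63), UAA (64–66).
The first in-frame stop codon is UAA.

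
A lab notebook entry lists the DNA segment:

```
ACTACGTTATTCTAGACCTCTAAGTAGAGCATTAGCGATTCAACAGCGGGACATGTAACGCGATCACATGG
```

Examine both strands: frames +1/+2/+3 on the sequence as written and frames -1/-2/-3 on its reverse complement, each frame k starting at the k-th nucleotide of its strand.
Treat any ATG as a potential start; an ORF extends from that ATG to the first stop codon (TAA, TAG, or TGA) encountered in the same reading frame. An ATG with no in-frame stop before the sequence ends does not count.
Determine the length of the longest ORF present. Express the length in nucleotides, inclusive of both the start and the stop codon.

Reverse complement (5'→3'): CCATGTGATCGCGTTACATGTCCCGCTGTTGAATCGCTAATGCTCTACTTAGAGGTCTAGAATAACGTAGT
Frame +1: ACT ACG TTA TTC TAG ACC TCT AAG TAG AGC ATT AGC GAT TCA ACA GCG GGA CAT GTA ACG CGA TCA CAT — no ATG→stop ORF.
Frame +2: CTA CGT TAT TCT AGA CCT CTA AGT AGA GCA TTA GCG ATT CAA CAG CGG GAC ATG TAA CGC GAT CAC ATG — ATG at 53, stop TAA at 56 → 6 nt.
Frame +3: TAC GTT ATT CTA GAC CTC TAA GTA GAG CAT TAG CGA TTC AAC AGC GGG ACA TGT AAC GCG ATC ACA TGG — no ATG→stop ORF.
Frame -1: CCA TGT GAT CGC GTT ACA TGT CCC GCT GTT GAA TCG CTA ATG CTC TAC TTA GAG GTC TAG AAT AAC GTA — ATG at 40, stop TAG at 58 → 21 nt.
Frame -2: CAT GTG ATC GCG TTA CAT GTC CCG CTG TTG AAT CGC TAA TGC TCT ACT TAG AGG TCT AGA ATA ACG TAG — no ATG→stop ORF.
Frame -3: ATG TGA TCG CGT TAC ATG TCC CGC TGT TGA ATC GCT AAT GCT CTA CTT AGA GGT CTA GAA TAA CGT AGT — ATG at 3, stop TGA at 6 → 6 nt; ATG at 18, stop TGA at 30 → 15 nt.
Longest: frame -1, positions 40–60, 21 nt = 7 codons = 6 aa. → 21 nucleotides.

21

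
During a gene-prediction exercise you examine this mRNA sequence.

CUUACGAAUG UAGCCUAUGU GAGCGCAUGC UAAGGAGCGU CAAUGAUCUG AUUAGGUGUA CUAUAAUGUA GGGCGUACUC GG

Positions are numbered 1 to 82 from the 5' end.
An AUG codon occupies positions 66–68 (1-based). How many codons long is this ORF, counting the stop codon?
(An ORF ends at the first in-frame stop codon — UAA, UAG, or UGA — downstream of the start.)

2

Codons from position 66: AUG (66–68), UAG (69–71).
UAG is the first in-frame stop; that's 2 codons including the stop.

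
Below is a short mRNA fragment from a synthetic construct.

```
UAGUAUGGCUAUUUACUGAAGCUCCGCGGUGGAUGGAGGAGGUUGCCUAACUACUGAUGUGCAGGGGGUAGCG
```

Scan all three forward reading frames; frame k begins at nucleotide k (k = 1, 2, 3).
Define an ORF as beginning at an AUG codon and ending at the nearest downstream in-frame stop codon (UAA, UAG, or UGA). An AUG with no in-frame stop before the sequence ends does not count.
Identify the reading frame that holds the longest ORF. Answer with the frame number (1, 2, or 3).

3

Frame 1: UAG UAU GGC UAU UUA CUG AAG CUC CGC GGU GGA UGG AGG AGG UUG CCU AAC UAC UGA UGU GCA GGG GGU AGC — no AUG→stop ORF.
Frame 2: AGU AUG GCU AUU UAC UGA AGC UCC GCG GUG GAU GGA GGA GGU UGC CUA ACU ACU GAU GUG CAG GGG GUA GCG — AUG at 5, stop UGA at 17 → 15 nt.
Frame 3: GUA UGG CUA UUU ACU GAA GCU CCG CGG UGG AUG GAG GAG GUU GCC UAA CUA CUG AUG UGC AGG GGG UAG — AUG at 33, stop UAA at 48 → 18 nt; AUG at 57, stop UAG at 69 → 15 nt.
Longest ORF is 18 nt in frame 3 (positions 33–50).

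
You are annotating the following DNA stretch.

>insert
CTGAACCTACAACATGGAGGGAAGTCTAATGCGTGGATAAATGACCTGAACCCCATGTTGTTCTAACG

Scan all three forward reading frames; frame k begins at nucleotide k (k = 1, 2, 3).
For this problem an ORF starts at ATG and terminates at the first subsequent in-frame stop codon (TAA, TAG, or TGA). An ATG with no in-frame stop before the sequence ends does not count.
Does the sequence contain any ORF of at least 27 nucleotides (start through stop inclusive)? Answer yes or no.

Frame 1: CTG AAC CTA CAA CAT GGA GGG AAG TCT AAT GCG TGG ATA AAT GAC CTG AAC CCC ATG TTG TTC TAA — ATG at 55, stop TAA at 64 → 12 nt.
Frame 2: TGA ACC TAC AAC ATG GAG GGA AGT CTA ATG CGT GGA TAA ATG ACC TGA ACC CCA TGT TGT TCT AAC — ATG at 14, stop TAA at 38 → 27 nt; ATG at 29, stop TAA at 38 → 12 nt; ATG at 41, stop TGA at 47 → 9 nt.
Frame 3: GAA CCT ACA ACA TGG AGG GAA GTC TAA TGC GTG GAT AAA TGA CCT GAA CCC CAT GTT GTT CTA ACG — no ATG→stop ORF.
Frame 2 has an ORF of 27 nucleotides (positions 14–40) ≥ 27, so yes.

yes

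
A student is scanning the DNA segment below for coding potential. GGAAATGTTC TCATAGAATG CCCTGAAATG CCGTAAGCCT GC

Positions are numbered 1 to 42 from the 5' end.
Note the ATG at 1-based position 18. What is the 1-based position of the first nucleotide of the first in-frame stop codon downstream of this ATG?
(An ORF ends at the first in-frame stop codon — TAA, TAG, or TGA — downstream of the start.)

Codons from position 18: ATG (18–20), CCC (21–23), TGA (24–26).
TGA is a stop codon; it begins at position 24.

24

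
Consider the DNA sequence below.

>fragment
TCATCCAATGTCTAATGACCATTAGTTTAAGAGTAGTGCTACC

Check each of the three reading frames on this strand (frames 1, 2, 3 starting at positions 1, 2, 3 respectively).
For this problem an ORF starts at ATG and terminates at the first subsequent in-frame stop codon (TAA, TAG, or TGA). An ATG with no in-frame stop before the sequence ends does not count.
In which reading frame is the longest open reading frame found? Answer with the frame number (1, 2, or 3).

2

Frame 1: TCA TCC AAT GTC TAA TGA CCA TTA GTT TAA GAG TAG TGC TAC — no ATG→stop ORF.
Frame 2: CAT CCA ATG TCT AAT GAC CAT TAG TTT AAG AGT AGT GCT ACC — ATG at 8, stop TAG at 23 → 18 nt.
Frame 3: ATC CAA TGT CTA ATG ACC ATT AGT TTA AGA GTA GTG CTA — no ATG→stop ORF.
Longest ORF is 18 nt in frame 2 (positions 8–25).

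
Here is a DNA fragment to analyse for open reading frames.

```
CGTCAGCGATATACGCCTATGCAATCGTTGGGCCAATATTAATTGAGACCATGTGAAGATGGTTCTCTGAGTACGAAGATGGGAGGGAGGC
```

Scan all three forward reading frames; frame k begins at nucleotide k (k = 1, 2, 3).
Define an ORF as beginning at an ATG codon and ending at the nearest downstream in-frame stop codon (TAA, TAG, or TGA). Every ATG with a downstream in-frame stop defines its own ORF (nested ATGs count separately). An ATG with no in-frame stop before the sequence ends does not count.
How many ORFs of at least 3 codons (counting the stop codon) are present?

Frame 1: CGT CAG CGA TAT ACG CCT ATG CAA TCG TTG GGC CAA TAT TAA TTG AGA CCA TGT GAA GAT GGT TCT CTG AGT ACG AAG ATG GGA GGG AGG — ATG at 19, stop TAA at 40 → 24 nt.
Frame 2: GTC AGC GAT ATA CGC CTA TGC AAT CGT TGG GCC AAT ATT AAT TGA GAC CAT GTG AAG ATG GTT CTC TGA GTA CGA AGA TGG GAG GGA GGC — ATG at 59, stop TGA at 68 → 12 nt.
Frame 3: TCA GCG ATA TAC GCC TAT GCA ATC GTT GGG CCA ATA TTA ATT GAG ACC ATG TGA AGA TGG TTC TCT GAG TAC GAA GAT GGG AGG GAG — ATG at 51, stop TGA at 54 → 6 nt.
ORFs ≥ 3 codons: frame 1 19–42 (8 codons), frame 2 59–70 (4 codons). Count = 2.

2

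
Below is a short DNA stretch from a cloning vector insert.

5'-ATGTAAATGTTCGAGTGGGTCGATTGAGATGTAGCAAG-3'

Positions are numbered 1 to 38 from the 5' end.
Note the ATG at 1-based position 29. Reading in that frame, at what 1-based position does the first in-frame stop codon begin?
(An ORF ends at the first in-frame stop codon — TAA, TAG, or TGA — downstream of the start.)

Codons from position 29: ATG (29–31), TAG (32–34).
TAG is a stop codon; it begins at position 32.

32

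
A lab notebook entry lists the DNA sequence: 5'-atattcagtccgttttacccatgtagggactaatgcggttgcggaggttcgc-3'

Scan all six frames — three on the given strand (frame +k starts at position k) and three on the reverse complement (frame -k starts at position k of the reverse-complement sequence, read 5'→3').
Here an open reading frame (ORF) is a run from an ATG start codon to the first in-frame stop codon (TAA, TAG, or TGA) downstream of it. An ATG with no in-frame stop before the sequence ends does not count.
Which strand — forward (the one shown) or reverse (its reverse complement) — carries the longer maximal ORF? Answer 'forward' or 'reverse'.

reverse

Reverse complement (5'→3'): GCGAACCTCCGCAACCGCATTAGTCCCTACATGGGTAAAACGGACTGAATAT
Frame +1: ATA TTC AGT CCG TTT TAC CCA TGT AGG GAC TAA TGC GGT TGC GGA GGT TCG — no ATG→stop ORF.
Frame +2: TAT TCA GTC CGT TTT ACC CAT GTA GGG ACT AAT GCG GTT GCG GAG GTT CGC — no ATG→stop ORF.
Frame +3: ATT CAG TCC GTT TTA CCC ATG TAG GGA CTA ATG CGG TTG CGG AGG TTC — ATG at 21, stop TAG at 24 → 6 nt.
Frame -1: GCG AAC CTC CGC AAC CGC ATT AGT CCC TAC ATG GGT AAA ACG GAC TGA ATA — ATG at 31, stop TGA at 46 → 18 nt.
Frame -2: CGA ACC TCC GCA ACC GCA TTA GTC CCT ACA TGG GTA AAA CGG ACT GAA TAT — no ATG→stop ORF.
Frame -3: GAA CCT CCG CAA CCG CAT TAG TCC CTA CAT GGG TAA AAC GGA CTG AAT — no ATG→stop ORF.
Forward-strand max 6 nt; reverse-strand max 18 nt. The reverse strand has the longer ORF.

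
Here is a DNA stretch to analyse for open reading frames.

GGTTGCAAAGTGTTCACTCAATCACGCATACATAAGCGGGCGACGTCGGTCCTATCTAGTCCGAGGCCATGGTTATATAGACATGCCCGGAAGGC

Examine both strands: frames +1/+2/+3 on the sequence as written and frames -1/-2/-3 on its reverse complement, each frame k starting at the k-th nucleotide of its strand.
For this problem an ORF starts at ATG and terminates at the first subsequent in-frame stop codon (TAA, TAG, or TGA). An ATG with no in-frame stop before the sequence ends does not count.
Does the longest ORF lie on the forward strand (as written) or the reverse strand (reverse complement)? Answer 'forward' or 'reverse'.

reverse

Reverse complement (5'→3'): GCCTTCCGGGCATGTCTATATAACCATGGCCTCGGACTAGATAGGACCGACGTCGCCCGCTTATGTATGCGTGATTGAGTGAACACTTTGCAACC
Frame +1: GGT TGC AAA GTG TTC ACT CAA TCA CGC ATA CAT AAG CGG GCG ACG TCG GTC CTA TCT AGT CCG AGG CCA TGG TTA TAT AGA CAT GCC CGG AAG — no ATG→stop ORF.
Frame +2: GTT GCA AAG TGT TCA CTC AAT CAC GCA TAC ATA AGC GGG CGA CGT CGG TCC TAT CTA GTC CGA GGC CAT GGT TAT ATA GAC ATG CCC GGA AGG — no ATG→stop ORF.
Frame +3: TTG CAA AGT GTT CAC TCA ATC ACG CAT ACA TAA GCG GGC GAC GTC GGT CCT ATC TAG TCC GAG GCC ATG GTT ATA TAG ACA TGC CCG GAA GGC — ATG at 69, stop TAG at 78 → 12 nt.
Frame -1: GCC TTC CGG GCA TGT CTA TAT AAC CAT GGC CTC GGA CTA GAT AGG ACC GAC GTC GCC CGC TTA TGT ATG CGT GAT TGA GTG AAC ACT TTG CAA — ATG at 67, stop TGA at 76 → 12 nt.
Frame -2: CCT TCC GGG CAT GTC TAT ATA ACC ATG GCC TCG GAC TAG ATA GGA CCG ACG TCG CCC GCT TAT GTA TGC GTG ATT GAG TGA ACA CTT TGC AAC — ATG at 26, stop TAG at 38 → 15 nt.
Frame -3: CTT CCG GGC ATG TCT ATA TAA CCA TGG CCT CGG ACT AGA TAG GAC CGA CGT CGC CCG CTT ATG TAT GCG TGA TTG AGT GAA CAC TTT GCA ACC — ATG at 12, stop TAA at 21 → 12 nt; ATG at 63, stop TGA at 72 → 12 nt.
Forward-strand max 12 nt; reverse-strand max 15 nt. The reverse strand has the longer ORF.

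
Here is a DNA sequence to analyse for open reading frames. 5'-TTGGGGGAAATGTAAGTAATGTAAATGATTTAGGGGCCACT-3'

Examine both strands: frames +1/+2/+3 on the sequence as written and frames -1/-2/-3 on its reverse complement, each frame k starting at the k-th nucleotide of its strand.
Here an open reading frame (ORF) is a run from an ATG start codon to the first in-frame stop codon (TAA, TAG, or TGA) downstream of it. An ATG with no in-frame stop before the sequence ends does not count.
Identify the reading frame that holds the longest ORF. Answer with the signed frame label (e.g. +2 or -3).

Reverse complement (5'→3'): AGTGGCCCCTAAATCATTTACATTACTTACATTTCCCCCAA
Frame +1: TTG GGG GAA ATG TAA GTA ATG TAA ATG ATT TAG GGG CCA — ATG at 10, stop TAA at 13 → 6 nt; ATG at 19, stop TAA at 22 → 6 nt; ATG at 25, stop TAG at 31 → 9 nt.
Frame +2: TGG GGG AAA TGT AAG TAA TGT AAA TGA TTT AGG GGC CAC — no ATG→stop ORF.
Frame +3: GGG GGA AAT GTA AGT AAT GTA AAT GAT TTA GGG GCC ACT — no ATG→stop ORF.
Frame -1: AGT GGC CCC TAA ATC ATT TAC ATT ACT TAC ATT TCC CCC — no ATG→stop ORF.
Frame -2: GTG GCC CCT AAA TCA TTT ACA TTA CTT ACA TTT CCC CCA — no ATG→stop ORF.
Frame -3: TGG CCC CTA AAT CAT TTA CAT TAC TTA CAT TTC CCC CAA — no ATG→stop ORF.
Longest ORF is 9 nt in frame +1 (positions 25–33).

+1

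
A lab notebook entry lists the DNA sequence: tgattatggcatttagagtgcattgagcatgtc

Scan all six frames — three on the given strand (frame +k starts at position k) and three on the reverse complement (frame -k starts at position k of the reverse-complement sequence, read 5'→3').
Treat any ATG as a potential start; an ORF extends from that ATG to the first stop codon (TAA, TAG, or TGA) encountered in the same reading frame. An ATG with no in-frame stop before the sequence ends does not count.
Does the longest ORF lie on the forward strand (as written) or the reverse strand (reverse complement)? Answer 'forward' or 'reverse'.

Reverse complement (5'→3'): GACATGCTCAATGCACTCTAAATGCCATAATCA
Frame +1: TGA TTA TGG CAT TTA GAG TGC ATT GAG CAT GTC — no ATG→stop ORF.
Frame +2: GAT TAT GGC ATT TAG AGT GCA TTG AGC ATG — no ATG→stop ORF.
Frame +3: ATT ATG GCA TTT AGA GTG CAT TGA GCA TGT — ATG at 6, stop TGA at 24 → 21 nt.
Frame -1: GAC ATG CTC AAT GCA CTC TAA ATG CCA TAA TCA — ATG at 4, stop TAA at 19 → 18 nt; ATG at 22, stop TAA at 28 → 9 nt.
Frame -2: ACA TGC TCA ATG CAC TCT AAA TGC CAT AAT — no ATG→stop ORF.
Frame -3: CAT GCT CAA TGC ACT CTA AAT GCC ATA ATC — no ATG→stop ORF.
Forward-strand max 21 nt; reverse-strand max 18 nt. The forward strand has the longer ORF.

forward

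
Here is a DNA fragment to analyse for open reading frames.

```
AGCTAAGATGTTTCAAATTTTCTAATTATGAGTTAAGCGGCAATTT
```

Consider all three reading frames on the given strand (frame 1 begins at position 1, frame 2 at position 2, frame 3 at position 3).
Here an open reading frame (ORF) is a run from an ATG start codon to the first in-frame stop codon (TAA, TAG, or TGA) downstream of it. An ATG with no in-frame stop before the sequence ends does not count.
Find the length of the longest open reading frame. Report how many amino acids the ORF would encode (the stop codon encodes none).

Frame 1: AGC TAA GAT GTT TCA AAT TTT CTA ATT ATG AGT TAA GCG GCA ATT — ATG at 28, stop TAA at 34 → 9 nt.
Frame 2: GCT AAG ATG TTT CAA ATT TTC TAA TTA TGA GTT AAG CGG CAA TTT — ATG at 8, stop TAA at 23 → 18 nt.
Frame 3: CTA AGA TGT TTC AAA TTT TCT AAT TAT GAG TTA AGC GGC AAT — no ATG→stop ORF.
Longest: frame 2, positions 8–25, 18 nt = 6 codons = 5 aa. → 5 amino acids.

5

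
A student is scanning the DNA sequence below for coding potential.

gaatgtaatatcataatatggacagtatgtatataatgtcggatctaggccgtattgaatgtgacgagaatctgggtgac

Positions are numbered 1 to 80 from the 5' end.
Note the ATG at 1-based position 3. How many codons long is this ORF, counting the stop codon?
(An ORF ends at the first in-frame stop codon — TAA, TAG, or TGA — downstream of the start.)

Codons from position 3: ATG (3–5), TAA (6–8).
TAA is the first in-frame stop; that's 2 codons including the stop.

2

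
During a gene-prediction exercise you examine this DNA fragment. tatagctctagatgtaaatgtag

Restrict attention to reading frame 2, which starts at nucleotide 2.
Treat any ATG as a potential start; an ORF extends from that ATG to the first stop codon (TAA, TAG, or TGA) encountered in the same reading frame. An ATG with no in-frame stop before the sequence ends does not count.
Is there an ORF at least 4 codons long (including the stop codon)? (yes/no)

no

Frame 2: ATA GCT CTA GAT GTA AAT GTA — no ATG→stop ORF.
Largest ORF found is 0 codons < 4, so no.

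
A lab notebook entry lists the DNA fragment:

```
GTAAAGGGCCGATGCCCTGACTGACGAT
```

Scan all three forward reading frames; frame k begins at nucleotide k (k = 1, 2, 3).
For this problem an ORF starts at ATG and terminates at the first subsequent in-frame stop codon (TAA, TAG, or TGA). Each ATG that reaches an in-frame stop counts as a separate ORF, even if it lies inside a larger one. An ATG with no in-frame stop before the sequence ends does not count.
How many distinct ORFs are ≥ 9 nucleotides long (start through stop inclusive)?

1

Frame 1: GTA AAG GGC CGA TGC CCT GAC TGA CGA — no ATG→stop ORF.
Frame 2: TAA AGG GCC GAT GCC CTG ACT GAC GAT — no ATG→stop ORF.
Frame 3: AAA GGG CCG ATG CCC TGA CTG ACG — ATG at 12, stop TGA at 18 → 9 nt.
ORFs ≥ 9 nucleotides: frame 3 12–20 (9 nucleotides). Count = 1.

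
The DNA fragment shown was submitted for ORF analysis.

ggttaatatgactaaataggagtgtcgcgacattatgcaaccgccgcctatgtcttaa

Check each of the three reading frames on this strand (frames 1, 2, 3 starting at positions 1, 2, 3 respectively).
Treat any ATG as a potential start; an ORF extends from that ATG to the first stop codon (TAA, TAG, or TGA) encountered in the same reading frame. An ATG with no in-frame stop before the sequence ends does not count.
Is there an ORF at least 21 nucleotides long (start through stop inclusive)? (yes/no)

Frame 1: GGT TAA TAT GAC TAA ATA GGA GTG TCG CGA CAT TAT GCA ACC GCC GCC TAT GTC TTA — no ATG→stop ORF.
Frame 2: GTT AAT ATG ACT AAA TAG GAG TGT CGC GAC ATT ATG CAA CCG CCG CCT ATG TCT TAA — ATG at 8, stop TAG at 17 → 12 nt; ATG at 35, stop TAA at 56 → 24 nt; ATG at 50, stop TAA at 56 → 9 nt.
Frame 3: TTA ATA TGA CTA AAT AGG AGT GTC GCG ACA TTA TGC AAC CGC CGC CTA TGT CTT — no ATG→stop ORF.
Frame 2 has an ORF of 24 nucleotides (positions 35–58) ≥ 21, so yes.

yes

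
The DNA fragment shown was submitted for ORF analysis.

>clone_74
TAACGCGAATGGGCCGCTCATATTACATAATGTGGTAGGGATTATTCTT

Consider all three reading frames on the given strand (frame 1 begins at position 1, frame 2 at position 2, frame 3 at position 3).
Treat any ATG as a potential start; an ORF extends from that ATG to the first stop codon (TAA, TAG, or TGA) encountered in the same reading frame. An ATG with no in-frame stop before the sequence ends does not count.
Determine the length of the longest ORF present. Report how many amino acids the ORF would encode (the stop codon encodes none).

Frame 1: TAA CGC GAA TGG GCC GCT CAT ATT ACA TAA TGT GGT AGG GAT TAT TCT — no ATG→stop ORF.
Frame 2: AAC GCG AAT GGG CCG CTC ATA TTA CAT AAT GTG GTA GGG ATT ATT CTT — no ATG→stop ORF.
Frame 3: ACG CGA ATG GGC CGC TCA TAT TAC ATA ATG TGG TAG GGA TTA TTC — ATG at 9, stop TAG at 36 → 30 nt; ATG at 30, stop TAG at 36 → 9 nt.
Longest: frame 3, positions 9–38, 30 nt = 10 codons = 9 aa. → 9 amino acids.

9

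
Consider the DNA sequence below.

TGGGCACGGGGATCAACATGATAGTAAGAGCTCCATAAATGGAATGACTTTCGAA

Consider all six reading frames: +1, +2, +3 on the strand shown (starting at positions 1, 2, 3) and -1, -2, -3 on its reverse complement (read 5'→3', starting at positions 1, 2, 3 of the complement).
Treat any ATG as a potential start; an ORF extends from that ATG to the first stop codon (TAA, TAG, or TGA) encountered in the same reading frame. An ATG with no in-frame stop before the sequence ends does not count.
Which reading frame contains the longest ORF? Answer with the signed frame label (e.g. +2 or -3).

Reverse complement (5'→3'): TTCGAAAGTCATTCCATTTATGGAGCTCTTACTATCATGTTGATCCCCGTGCCCA
Frame +1: TGG GCA CGG GGA TCA ACA TGA TAG TAA GAG CTC CAT AAA TGG AAT GAC TTT CGA — no ATG→stop ORF.
Frame +2: GGG CAC GGG GAT CAA CAT GAT AGT AAG AGC TCC ATA AAT GGA ATG ACT TTC GAA — no ATG→stop ORF.
Frame +3: GGC ACG GGG ATC AAC ATG ATA GTA AGA GCT CCA TAA ATG GAA TGA CTT TCG — ATG at 18, stop TAA at 36 → 21 nt; ATG at 39, stop TGA at 45 → 9 nt.
Frame -1: TTC GAA AGT CAT TCC ATT TAT GGA GCT CTT ACT ATC ATG TTG ATC CCC GTG CCC — no ATG→stop ORF.
Frame -2: TCG AAA GTC ATT CCA TTT ATG GAG CTC TTA CTA TCA TGT TGA TCC CCG TGC CCA — ATG at 20, stop TGA at 41 → 24 nt.
Frame -3: CGA AAG TCA TTC CAT TTA TGG AGC TCT TAC TAT CAT GTT GAT CCC CGT GCC — no ATG→stop ORF.
Longest ORF is 24 nt in frame -2 (positions 20–43).

-2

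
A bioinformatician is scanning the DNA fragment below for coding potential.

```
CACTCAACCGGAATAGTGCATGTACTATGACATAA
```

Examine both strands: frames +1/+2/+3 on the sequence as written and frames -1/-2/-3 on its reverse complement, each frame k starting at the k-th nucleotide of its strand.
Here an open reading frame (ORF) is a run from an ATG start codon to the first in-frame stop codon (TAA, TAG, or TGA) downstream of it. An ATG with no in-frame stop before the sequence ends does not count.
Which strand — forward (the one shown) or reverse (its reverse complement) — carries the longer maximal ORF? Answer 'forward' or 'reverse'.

reverse

Reverse complement (5'→3'): TTATGTCATAGTACATGCACTATTCCGGTTGAGTG
Frame +1: CAC TCA ACC GGA ATA GTG CAT GTA CTA TGA CAT — no ATG→stop ORF.
Frame +2: ACT CAA CCG GAA TAG TGC ATG TAC TAT GAC ATA — no ATG→stop ORF.
Frame +3: CTC AAC CGG AAT AGT GCA TGT ACT ATG ACA TAA — ATG at 27, stop TAA at 33 → 9 nt.
Frame -1: TTA TGT CAT AGT ACA TGC ACT ATT CCG GTT GAG — no ATG→stop ORF.
Frame -2: TAT GTC ATA GTA CAT GCA CTA TTC CGG TTG AGT — no ATG→stop ORF.
Frame -3: ATG TCA TAG TAC ATG CAC TAT TCC GGT TGA GTG — ATG at 3, stop TAG at 9 → 9 nt; ATG at 15, stop TGA at 30 → 18 nt.
Forward-strand max 9 nt; reverse-strand max 18 nt. The reverse strand has the longer ORF.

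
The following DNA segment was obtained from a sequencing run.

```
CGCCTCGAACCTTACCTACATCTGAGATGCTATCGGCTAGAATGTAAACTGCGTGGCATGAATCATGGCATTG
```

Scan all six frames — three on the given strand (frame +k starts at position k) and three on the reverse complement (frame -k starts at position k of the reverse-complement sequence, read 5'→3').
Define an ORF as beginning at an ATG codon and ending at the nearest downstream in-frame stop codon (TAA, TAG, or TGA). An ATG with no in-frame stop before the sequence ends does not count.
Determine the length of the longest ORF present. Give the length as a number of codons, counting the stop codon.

10

Reverse complement (5'→3'): CAATGCCATGATTCATGCCACGCAGTTTACATTCTAGCCGATAGCATCTCAGATGTAGGTAAGGTTCGAGGCG
Frame +1: CGC CTC GAA CCT TAC CTA CAT CTG AGA TGC TAT CGG CTA GAA TGT AAA CTG CGT GGC ATG AAT CAT GGC ATT — no ATG→stop ORF.
Frame +2: GCC TCG AAC CTT ACC TAC ATC TGA GAT GCT ATC GGC TAG AAT GTA AAC TGC GTG GCA TGA ATC ATG GCA TTG — no ATG→stop ORF.
Frame +3: CCT CGA ACC TTA CCT ACA TCT GAG ATG CTA TCG GCT AGA ATG TAA ACT GCG TGG CAT GAA TCA TGG CAT — ATG at 27, stop TAA at 45 → 21 nt; ATG at 42, stop TAA at 45 → 6 nt.
Frame -1: CAA TGC CAT GAT TCA TGC CAC GCA GTT TAC ATT CTA GCC GAT AGC ATC TCA GAT GTA GGT AAG GTT CGA GGC — no ATG→stop ORF.
Frame -2: AAT GCC ATG ATT CAT GCC ACG CAG TTT ACA TTC TAG CCG ATA GCA TCT CAG ATG TAG GTA AGG TTC GAG GCG — ATG at 8, stop TAG at 35 → 30 nt; ATG at 53, stop TAG at 56 → 6 nt.
Frame -3: ATG CCA TGA TTC ATG CCA CGC AGT TTA CAT TCT AGC CGA TAG CAT CTC AGA TGT AGG TAA GGT TCG AGG — ATG at 3, stop TGA at 9 → 9 nt; ATG at 15, stop TAG at 42 → 30 nt.
Longest: frame -2, positions 8–37, 30 nt = 10 codons = 9 aa. → 10 codons.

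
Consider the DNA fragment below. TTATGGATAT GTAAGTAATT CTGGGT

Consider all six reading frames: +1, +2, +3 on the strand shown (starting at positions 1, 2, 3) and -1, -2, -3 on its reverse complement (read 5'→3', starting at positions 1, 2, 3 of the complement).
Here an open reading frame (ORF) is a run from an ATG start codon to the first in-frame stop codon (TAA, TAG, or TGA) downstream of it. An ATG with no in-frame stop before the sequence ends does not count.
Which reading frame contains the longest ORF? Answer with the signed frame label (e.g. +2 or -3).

+3

Reverse complement (5'→3'): ACCCAGAATTACTTACATATCCATAA
Frame +1: TTA TGG ATA TGT AAG TAA TTC TGG — no ATG→stop ORF.
Frame +2: TAT GGA TAT GTA AGT AAT TCT GGG — no ATG→stop ORF.
Frame +3: ATG GAT ATG TAA GTA ATT CTG GGT — ATG at 3, stop TAA at 12 → 12 nt; ATG at 9, stop TAA at 12 → 6 nt.
Frame -1: ACC CAG AAT TAC TTA CAT ATC CAT — no ATG→stop ORF.
Frame -2: CCC AGA ATT ACT TAC ATA TCC ATA — no ATG→stop ORF.
Frame -3: CCA GAA TTA CTT ACA TAT CCA TAA — no ATG→stop ORF.
Longest ORF is 12 nt in frame +3 (positions 3–14).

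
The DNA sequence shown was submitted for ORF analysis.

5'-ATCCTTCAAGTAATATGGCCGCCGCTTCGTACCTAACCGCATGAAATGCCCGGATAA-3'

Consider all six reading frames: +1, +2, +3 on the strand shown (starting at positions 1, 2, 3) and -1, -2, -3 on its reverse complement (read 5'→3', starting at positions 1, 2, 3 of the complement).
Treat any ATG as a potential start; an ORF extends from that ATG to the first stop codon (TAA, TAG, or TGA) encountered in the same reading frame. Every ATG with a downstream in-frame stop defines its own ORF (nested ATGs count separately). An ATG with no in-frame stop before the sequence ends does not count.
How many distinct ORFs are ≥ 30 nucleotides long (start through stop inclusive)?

Reverse complement (5'→3'): TTATCCGGGCATTTCATGCGGTTAGGTACGAAGCGGCGGCCATATTACTTGAAGGAT
Frame +1: ATC CTT CAA GTA ATA TGG CCG CCG CTT CGT ACC TAA CCG CAT GAA ATG CCC GGA TAA — ATG at 46, stop TAA at 55 → 12 nt.
Frame +2: TCC TTC AAG TAA TAT GGC CGC CGC TTC GTA CCT AAC CGC ATG AAA TGC CCG GAT — no ATG→stop ORF.
Frame +3: CCT TCA AGT AAT ATG GCC GCC GCT TCG TAC CTA ACC GCA TGA AAT GCC CGG ATA — ATG at 15, stop TGA at 42 → 30 nt.
Frame -1: TTA TCC GGG CAT TTC ATG CGG TTA GGT ACG AAG CGG CGG CCA TAT TAC TTG AAG GAT — no ATG→stop ORF.
Frame -2: TAT CCG GGC ATT TCA TGC GGT TAG GTA CGA AGC GGC GGC CAT ATT ACT TGA AGG — no ATG→stop ORF.
Frame -3: ATC CGG GCA TTT CAT GCG GTT AGG TAC GAA GCG GCG GCC ATA TTA CTT GAA GGA — no ATG→stop ORF.
ORFs ≥ 30 nucleotides: frame +3 15–44 (30 nucleotides). Count = 1.

1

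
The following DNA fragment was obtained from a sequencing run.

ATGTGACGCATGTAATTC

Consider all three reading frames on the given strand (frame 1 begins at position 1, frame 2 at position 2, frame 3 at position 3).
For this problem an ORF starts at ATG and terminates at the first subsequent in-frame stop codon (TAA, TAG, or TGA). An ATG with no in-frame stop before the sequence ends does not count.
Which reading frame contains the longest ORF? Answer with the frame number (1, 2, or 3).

Frame 1: ATG TGA CGC ATG TAA TTC — ATG at 1, stop TGA at 4 → 6 nt; ATG at 10, stop TAA at 13 → 6 nt.
Frame 2: TGT GAC GCA TGT AAT — no ATG→stop ORF.
Frame 3: GTG ACG CAT GTA ATT — no ATG→stop ORF.
Longest ORF is 6 nt in frame 1 (positions 1–6).

1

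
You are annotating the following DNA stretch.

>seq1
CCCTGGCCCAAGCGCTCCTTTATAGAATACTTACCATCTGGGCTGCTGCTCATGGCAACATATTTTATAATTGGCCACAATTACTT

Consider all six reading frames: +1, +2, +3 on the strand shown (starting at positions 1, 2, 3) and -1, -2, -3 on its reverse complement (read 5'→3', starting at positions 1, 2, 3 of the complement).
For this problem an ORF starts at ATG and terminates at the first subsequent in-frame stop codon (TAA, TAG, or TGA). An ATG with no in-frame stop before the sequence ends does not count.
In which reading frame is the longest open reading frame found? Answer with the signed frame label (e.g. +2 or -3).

-2

Reverse complement (5'→3'): AAGTAATTGTGGCCAATTATAAAATATGTTGCCATGAGCAGCAGCCCAGATGGTAAGTATTCTATAAAGGAGCGCTTGGGCCAGGG
Frame +1: CCC TGG CCC AAG CGC TCC TTT ATA GAA TAC TTA CCA TCT GGG CTG CTG CTC ATG GCA ACA TAT TTT ATA ATT GGC CAC AAT TAC — no ATG→stop ORF.
Frame +2: CCT GGC CCA AGC GCT CCT TTA TAG AAT ACT TAC CAT CTG GGC TGC TGC TCA TGG CAA CAT ATT TTA TAA TTG GCC ACA ATT ACT — no ATG→stop ORF.
Frame +3: CTG GCC CAA GCG CTC CTT TAT AGA ATA CTT ACC ATC TGG GCT GCT GCT CAT GGC AAC ATA TTT TAT AAT TGG CCA CAA TTA CTT — no ATG→stop ORF.
Frame -1: AAG TAA TTG TGG CCA ATT ATA AAA TAT GTT GCC ATG AGC AGC AGC CCA GAT GGT AAG TAT TCT ATA AAG GAG CGC TTG GGC CAG — no ATG→stop ORF.
Frame -2: AGT AAT TGT GGC CAA TTA TAA AAT ATG TTG CCA TGA GCA GCA GCC CAG ATG GTA AGT ATT CTA TAA AGG AGC GCT TGG GCC AGG — ATG at 26, stop TGA at 35 → 12 nt; ATG at 50, stop TAA at 65 → 18 nt.
Frame -3: GTA ATT GTG GCC AAT TAT AAA ATA TGT TGC CAT GAG CAG CAG CCC AGA TGG TAA GTA TTC TAT AAA GGA GCG CTT GGG CCA GGG — no ATG→stop ORF.
Longest ORF is 18 nt in frame -2 (positions 50–67).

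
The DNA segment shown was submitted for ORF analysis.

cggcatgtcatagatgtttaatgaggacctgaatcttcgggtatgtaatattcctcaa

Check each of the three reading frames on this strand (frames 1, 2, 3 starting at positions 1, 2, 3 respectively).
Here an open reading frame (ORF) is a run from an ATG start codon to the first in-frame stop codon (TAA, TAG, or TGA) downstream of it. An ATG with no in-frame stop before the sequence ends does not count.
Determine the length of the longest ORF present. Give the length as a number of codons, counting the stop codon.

Frame 1: CGG CAT GTC ATA GAT GTT TAA TGA GGA CCT GAA TCT TCG GGT ATG TAA TAT TCC TCA — ATG at 43, stop TAA at 46 → 6 nt.
Frame 2: GGC ATG TCA TAG ATG TTT AAT GAG GAC CTG AAT CTT CGG GTA TGT AAT ATT CCT CAA — ATG at 5, stop TAG at 11 → 9 nt.
Frame 3: GCA TGT CAT AGA TGT TTA ATG AGG ACC TGA ATC TTC GGG TAT GTA ATA TTC CTC — ATG at 21, stop TGA at 30 → 12 nt.
Longest: frame 3, positions 21–32, 12 nt = 4 codons = 3 aa. → 4 codons.

4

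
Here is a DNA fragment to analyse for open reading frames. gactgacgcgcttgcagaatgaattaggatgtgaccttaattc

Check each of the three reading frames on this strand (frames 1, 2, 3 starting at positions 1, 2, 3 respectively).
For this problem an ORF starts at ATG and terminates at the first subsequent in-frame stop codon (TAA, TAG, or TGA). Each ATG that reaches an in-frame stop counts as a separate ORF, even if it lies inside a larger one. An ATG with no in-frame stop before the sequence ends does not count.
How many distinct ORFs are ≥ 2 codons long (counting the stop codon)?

Frame 1: GAC TGA CGC GCT TGC AGA ATG AAT TAG GAT GTG ACC TTA ATT — ATG at 19, stop TAG at 25 → 9 nt.
Frame 2: ACT GAC GCG CTT GCA GAA TGA ATT AGG ATG TGA CCT TAA TTC — ATG at 29, stop TGA at 32 → 6 nt.
Frame 3: CTG ACG CGC TTG CAG AAT GAA TTA GGA TGT GAC CTT AAT — no ATG→stop ORF.
ORFs ≥ 2 codons: frame 1 19–27 (3 codons), frame 2 29–34 (2 codons). Count = 2.

2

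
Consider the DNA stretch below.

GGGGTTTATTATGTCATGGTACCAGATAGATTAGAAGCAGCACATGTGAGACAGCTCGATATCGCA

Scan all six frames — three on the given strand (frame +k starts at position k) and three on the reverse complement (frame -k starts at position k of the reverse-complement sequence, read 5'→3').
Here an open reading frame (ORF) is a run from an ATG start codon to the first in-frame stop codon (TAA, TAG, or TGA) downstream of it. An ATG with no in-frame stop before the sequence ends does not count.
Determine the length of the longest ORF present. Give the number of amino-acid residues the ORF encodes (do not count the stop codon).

Reverse complement (5'→3'): TGCGATATCGAGCTGTCTCACATGTGCTGCTTCTAATCTATCTGGTACCATGACATAATAAACCCC
Frame +1: GGG GTT TAT TAT GTC ATG GTA CCA GAT AGA TTA GAA GCA GCA CAT GTG AGA CAG CTC GAT ATC GCA — no ATG→stop ORF.
Frame +2: GGG TTT ATT ATG TCA TGG TAC CAG ATA GAT TAG AAG CAG CAC ATG TGA GAC AGC TCG ATA TCG — ATG at 11, stop TAG at 32 → 24 nt; ATG at 44, stop TGA at 47 → 6 nt.
Frame +3: GGT TTA TTA TGT CAT GGT ACC AGA TAG ATT AGA AGC AGC ACA TGT GAG ACA GCT CGA TAT CGC — no ATG→stop ORF.
Frame -1: TGC GAT ATC GAG CTG TCT CAC ATG TGC TGC TTC TAA TCT ATC TGG TAC CAT GAC ATA ATA AAC CCC — ATG at 22, stop TAA at 34 → 15 nt.
Frame -2: GCG ATA TCG AGC TGT CTC ACA TGT GCT GCT TCT AAT CTA TCT GGT ACC ATG ACA TAA TAA ACC — ATG at 50, stop TAA at 56 → 9 nt.
Frame -3: CGA TAT CGA GCT GTC TCA CAT GTG CTG CTT CTA ATC TAT CTG GTA CCA TGA CAT AAT AAA CCC — no ATG→stop ORF.
Longest: frame +2, positions 11–34, 24 nt = 8 codons = 7 aa. → 7 amino acids.

7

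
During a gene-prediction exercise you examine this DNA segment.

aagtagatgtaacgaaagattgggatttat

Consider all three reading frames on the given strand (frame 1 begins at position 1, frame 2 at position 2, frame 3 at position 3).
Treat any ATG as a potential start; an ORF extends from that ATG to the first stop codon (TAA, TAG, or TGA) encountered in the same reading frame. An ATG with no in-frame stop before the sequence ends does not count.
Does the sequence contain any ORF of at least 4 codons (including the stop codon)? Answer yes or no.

Frame 1: AAG TAG ATG TAA CGA AAG ATT GGG ATT TAT — ATG at 7, stop TAA at 10 → 6 nt.
Frame 2: AGT AGA TGT AAC GAA AGA TTG GGA TTT — no ATG→stop ORF.
Frame 3: GTA GAT GTA ACG AAA GAT TGG GAT TTA — no ATG→stop ORF.
Largest ORF found is 2 codons < 4, so no.

no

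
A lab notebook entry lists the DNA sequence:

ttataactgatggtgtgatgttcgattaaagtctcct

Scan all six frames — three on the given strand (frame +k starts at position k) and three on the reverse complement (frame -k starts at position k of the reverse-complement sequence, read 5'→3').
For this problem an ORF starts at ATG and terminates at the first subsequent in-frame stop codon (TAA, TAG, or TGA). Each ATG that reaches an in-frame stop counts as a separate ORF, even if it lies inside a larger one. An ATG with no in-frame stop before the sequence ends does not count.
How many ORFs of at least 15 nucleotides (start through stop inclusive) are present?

0

Reverse complement (5'→3'): AGGAGACTTTAATCGAACATCACACCATCAGTTATAA
Frame +1: TTA TAA CTG ATG GTG TGA TGT TCG ATT AAA GTC TCC — ATG at 10, stop TGA at 16 → 9 nt.
Frame +2: TAT AAC TGA TGG TGT GAT GTT CGA TTA AAG TCT CCT — no ATG→stop ORF.
Frame +3: ATA ACT GAT GGT GTG ATG TTC GAT TAA AGT CTC — ATG at 18, stop TAA at 27 → 12 nt.
Frame -1: AGG AGA CTT TAA TCG AAC ATC ACA CCA TCA GTT ATA — no ATG→stop ORF.
Frame -2: GGA GAC TTT AAT CGA ACA TCA CAC CAT CAG TTA TAA — no ATG→stop ORF.
Frame -3: GAG ACT TTA ATC GAA CAT CAC ACC ATC AGT TAT — no ATG→stop ORF.
No ORF reaches 15 nucleotides. Count = 0.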